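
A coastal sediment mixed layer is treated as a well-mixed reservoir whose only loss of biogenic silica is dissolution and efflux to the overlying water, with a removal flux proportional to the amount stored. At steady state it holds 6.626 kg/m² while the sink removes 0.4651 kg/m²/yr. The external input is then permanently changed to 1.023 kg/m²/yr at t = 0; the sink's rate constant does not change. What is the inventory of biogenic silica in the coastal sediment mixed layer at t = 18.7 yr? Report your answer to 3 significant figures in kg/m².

12.4 kg/m²

Residence time τ = M₀/F₀ = 14.25 yr. The eventual steady state is M_∞ = M₀·(F₁/F₀) = 6.626 × 1.023/0.4651 = 14.574 kg/m².
The anomaly ΔM(t) = M(t) − M_∞ decays as ΔM₀·e^(−t/τ) with ΔM₀ = 6.626 − 14.574 = −7.948 kg/m².
At t = 18.7 yr, e^(−t/τ) = e^(−1.313) = 0.2691, so ΔM = −2.139 kg/m² and M = 14.574 − 2.139 = 12.435 kg/m².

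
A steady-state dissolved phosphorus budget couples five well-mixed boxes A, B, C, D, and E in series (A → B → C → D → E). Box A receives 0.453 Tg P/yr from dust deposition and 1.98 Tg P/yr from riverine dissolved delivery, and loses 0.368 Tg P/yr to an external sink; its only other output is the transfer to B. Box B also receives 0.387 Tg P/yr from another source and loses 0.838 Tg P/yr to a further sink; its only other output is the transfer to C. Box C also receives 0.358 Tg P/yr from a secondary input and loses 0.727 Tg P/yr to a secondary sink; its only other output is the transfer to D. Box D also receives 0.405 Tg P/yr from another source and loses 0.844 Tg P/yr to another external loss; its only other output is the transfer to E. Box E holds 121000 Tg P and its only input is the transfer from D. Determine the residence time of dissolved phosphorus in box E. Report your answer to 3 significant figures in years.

Box A: F(A→B) = (0.453 + 1.98) − 0.368 = 2.0650 Tg P/yr.
Box B: F(B→C) = (2.0650 + 0.387) − 0.838 = 1.6140 Tg P/yr.
Box C: F(C→D) = (1.6140 + 0.358) − 0.727 = 1.2450 Tg P/yr.
Box D: F(D→E) = (1.2450 + 0.405) − 0.844 = 0.80600 Tg P/yr.
Box E throughput = its input = 0.80600 Tg P/yr; τ = 121000 / 0.80600 = 150100 yr.

150000 yr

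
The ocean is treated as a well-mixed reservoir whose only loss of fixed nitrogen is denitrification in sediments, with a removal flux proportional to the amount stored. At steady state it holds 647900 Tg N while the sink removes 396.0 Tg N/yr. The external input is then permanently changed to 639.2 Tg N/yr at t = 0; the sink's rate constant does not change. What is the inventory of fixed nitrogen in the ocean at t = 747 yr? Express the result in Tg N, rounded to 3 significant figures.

794000 Tg N

τ = M₀/F₀ = 647900/396.0 = 1636 yr; rate constant k = 1/τ.
New steady state M_∞ = F₁/k = F₁·τ = 639.2 × 1636 = 1.0458×10^6 Tg N.
M(t) = M_∞ + (M₀ − M_∞)·e^(−t/τ); t/τ = 747/1636 = 0.4566, so e^(−t/τ) = 0.6335.
M(t) = 1.0458×10^6 − 397900 × 0.6335 = 793750 Tg N.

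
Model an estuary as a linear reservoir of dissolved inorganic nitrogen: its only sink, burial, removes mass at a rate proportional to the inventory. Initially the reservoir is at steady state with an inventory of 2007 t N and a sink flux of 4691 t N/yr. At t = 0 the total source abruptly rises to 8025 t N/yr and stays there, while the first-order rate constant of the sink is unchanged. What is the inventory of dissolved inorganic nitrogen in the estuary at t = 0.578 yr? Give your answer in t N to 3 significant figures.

3060 t N

τ = M₀/F₀ = 2007/4691 = 0.4278 yr; rate constant k = 1/τ.
New steady state M_∞ = F₁/k = F₁·τ = 8025 × 0.4278 = 3433.4 t N.
M(t) = M_∞ + (M₀ − M_∞)·e^(−t/τ); t/τ = 0.578/0.4278 = 1.351, so e^(−t/τ) = 0.2590.
M(t) = 3433.4 − 1426 × 0.2590 = 3064.0 t N.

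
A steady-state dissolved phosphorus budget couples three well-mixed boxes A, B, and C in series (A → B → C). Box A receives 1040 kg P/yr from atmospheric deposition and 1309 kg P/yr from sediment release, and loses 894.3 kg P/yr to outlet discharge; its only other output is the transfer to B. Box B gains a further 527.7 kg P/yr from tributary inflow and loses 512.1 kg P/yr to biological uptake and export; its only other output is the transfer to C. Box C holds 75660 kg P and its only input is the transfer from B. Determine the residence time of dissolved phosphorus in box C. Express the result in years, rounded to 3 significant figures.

51.5 yr

Box A: F(A→B) = (1040 + 1309) − 894.3 = 1454.7 kg P/yr.
Box B: F(B→C) = (1454.7 + 527.7) − 512.1 = 1470.3 kg P/yr.
Box C throughput = its input = 1470.3 kg P/yr; τ = 75660 / 1470.3 = 51.46 yr.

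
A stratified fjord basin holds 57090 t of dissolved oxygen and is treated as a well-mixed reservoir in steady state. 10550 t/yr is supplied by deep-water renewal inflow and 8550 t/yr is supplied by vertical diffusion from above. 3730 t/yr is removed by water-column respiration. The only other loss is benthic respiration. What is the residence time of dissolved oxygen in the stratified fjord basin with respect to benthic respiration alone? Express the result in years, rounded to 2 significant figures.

3.7 yr

At steady state ΣF_in = ΣF_out.
ΣF_in = 10550 + 8550 = 19100 t/yr.
Benthic respiration flux = ΣF_in − (3730) = 19100 − 3730 = 15370 t/yr.
τ = M / F = 57090 / 15370 = 3.714 yr.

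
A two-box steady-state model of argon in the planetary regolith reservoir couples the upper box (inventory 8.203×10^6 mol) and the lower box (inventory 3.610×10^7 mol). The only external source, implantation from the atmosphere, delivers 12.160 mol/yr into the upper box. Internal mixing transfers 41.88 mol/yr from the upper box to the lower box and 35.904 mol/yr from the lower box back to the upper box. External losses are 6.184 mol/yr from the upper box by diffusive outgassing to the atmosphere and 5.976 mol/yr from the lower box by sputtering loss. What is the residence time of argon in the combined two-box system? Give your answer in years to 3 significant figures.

Residence time in the combined system uses the total inventory and the total *external* removal — internal exchanges between the two boxes cancel.
M_total = 8.203×10^6 + 3.610×10^7 = 4.4303×10^7 mol.
ΣF_external_out = 6.184 + 5.976 = 12.160 mol/yr.
τ = M_total / ΣF_ext = 4.4303×10^7 / 12.160 = 3.643×10^6 yr.

3.64×10^6 yr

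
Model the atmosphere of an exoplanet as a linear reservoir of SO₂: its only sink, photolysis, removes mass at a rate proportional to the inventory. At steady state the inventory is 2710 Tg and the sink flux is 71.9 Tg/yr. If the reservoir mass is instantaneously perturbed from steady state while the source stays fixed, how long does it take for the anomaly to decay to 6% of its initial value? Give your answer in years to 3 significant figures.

For a linear reservoir the anomaly decays as exp(−t/τ) with τ = M/F = 2710/71.9 = 37.69 yr.
exp(−t/τ) = 0.06 ⇒ t = −τ ln(0.06) = 37.69 × 2.813 = 106.0 yr.

106 yr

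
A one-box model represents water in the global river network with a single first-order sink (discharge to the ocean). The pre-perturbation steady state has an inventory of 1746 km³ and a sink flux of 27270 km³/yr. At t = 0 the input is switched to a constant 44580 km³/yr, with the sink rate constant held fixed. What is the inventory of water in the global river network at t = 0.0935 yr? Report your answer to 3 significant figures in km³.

Residence time τ = M₀/F₀ = 0.06403 yr. The eventual steady state is M_∞ = M₀·(F₁/F₀) = 1746 × 44580/27270 = 2854.3 km³.
The anomaly ΔM(t) = M(t) − M_∞ decays as ΔM₀·e^(−t/τ) with ΔM₀ = 1746 − 2854.3 = −1108 km³.
At t = 0.0935 yr, e^(−t/τ) = e^(−1.460) = 0.2322, so ΔM = −257.3 km³ and M = 2854.3 − 257.3 = 2597.0 km³.

2600 km³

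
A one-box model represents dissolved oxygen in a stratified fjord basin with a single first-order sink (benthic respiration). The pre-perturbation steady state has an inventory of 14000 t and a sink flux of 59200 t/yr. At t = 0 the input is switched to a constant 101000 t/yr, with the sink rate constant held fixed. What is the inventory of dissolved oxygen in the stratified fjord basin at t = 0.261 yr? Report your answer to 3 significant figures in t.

Residence time τ = M₀/F₀ = 0.2365 yr. The eventual steady state is M_∞ = M₀·(F₁/F₀) = 14000 × 101000/59200 = 23885 t.
The anomaly ΔM(t) = M(t) − M_∞ decays as ΔM₀·e^(−t/τ) with ΔM₀ = 14000 − 23885 = −9885 t.
At t = 0.261 yr, e^(−t/τ) = e^(−1.104) = 0.3317, so ΔM = −3278 t and M = 23885 − 3278 = 20607 t.

20600 t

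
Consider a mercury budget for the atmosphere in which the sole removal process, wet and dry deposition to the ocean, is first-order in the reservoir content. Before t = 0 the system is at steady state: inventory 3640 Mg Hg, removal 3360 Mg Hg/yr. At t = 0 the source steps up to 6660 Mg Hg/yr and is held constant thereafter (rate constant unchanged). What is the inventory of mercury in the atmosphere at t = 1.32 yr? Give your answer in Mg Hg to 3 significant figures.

6160 Mg Hg

The sink rate constant is k = F₀/M₀ = 3360/3640 = 0.9231 yr⁻¹.
Solving dM/dt = F₁ − kM with M(0) = M₀ gives M(t) = F₁/k + (M₀ − F₁/k)·e^(−kt).
F₁/k = 6660/0.9231 = 7215.0 Mg Hg; kt = 0.9231 × 1.32 = 1.218, e^(−kt) = 0.2957.
M(1.32) = 7215.0 + (3640 − 7215.0) × 0.2957 = 7215.0 − 1057 = 6157.9 Mg Hg.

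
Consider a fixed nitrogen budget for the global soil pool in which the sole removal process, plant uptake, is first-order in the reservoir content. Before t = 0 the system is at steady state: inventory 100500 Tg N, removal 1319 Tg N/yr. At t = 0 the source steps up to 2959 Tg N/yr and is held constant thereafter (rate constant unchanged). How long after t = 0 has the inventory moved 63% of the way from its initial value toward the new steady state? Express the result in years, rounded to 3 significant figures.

τ = M₀/F₀ = 100500/1319 = 76.19 yr.
The remaining gap fraction is e^(−t/τ); 63% covered ⇒ e^(−t/τ) = 0.370.
t = −τ ln(0.370) = 76.19 × 0.9943 = 75.76 yr.

75.8 yr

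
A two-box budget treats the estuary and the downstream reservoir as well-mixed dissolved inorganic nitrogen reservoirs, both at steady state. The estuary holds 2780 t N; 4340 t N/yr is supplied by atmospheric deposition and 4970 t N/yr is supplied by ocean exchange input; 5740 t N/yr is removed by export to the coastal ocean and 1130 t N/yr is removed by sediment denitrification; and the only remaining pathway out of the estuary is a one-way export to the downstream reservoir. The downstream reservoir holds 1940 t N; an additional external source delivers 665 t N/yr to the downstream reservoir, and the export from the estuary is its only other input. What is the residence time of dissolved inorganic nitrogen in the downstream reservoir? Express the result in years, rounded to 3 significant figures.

0.625 yr

Balance the estuary: ΣF_in = 4340 + 4970 = 9310.0 t N/yr.
Export to the downstream reservoir = ΣF_in − (5740 + 1130) = 2440.0 t N/yr.
Total input to the downstream reservoir = 2440.0 + 665 = 3105.0 t N/yr; at steady state this equals its total output.
τ = M / F = 1940 / 3105.0 = 0.6248 yr.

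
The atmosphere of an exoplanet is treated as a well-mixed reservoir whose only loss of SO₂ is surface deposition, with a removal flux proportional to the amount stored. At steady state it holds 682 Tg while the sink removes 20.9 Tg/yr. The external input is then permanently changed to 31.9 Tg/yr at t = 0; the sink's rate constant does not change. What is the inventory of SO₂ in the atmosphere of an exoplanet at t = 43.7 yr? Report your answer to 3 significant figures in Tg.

947 Tg

τ = M₀/F₀ = 682/20.9 = 32.63 yr; rate constant k = 1/τ.
New steady state M_∞ = F₁/k = F₁·τ = 31.9 × 32.63 = 1040.9 Tg.
M(t) = M_∞ + (M₀ − M_∞)·e^(−t/τ); t/τ = 43.7/32.63 = 1.339, so e^(−t/τ) = 0.2621.
M(t) = 1040.9 − 358.9 × 0.2621 = 946.88 Tg.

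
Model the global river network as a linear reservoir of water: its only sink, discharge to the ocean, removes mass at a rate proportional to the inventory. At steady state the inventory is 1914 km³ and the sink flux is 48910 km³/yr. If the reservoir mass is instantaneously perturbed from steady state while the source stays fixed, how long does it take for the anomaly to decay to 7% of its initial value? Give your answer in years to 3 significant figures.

For a linear reservoir the anomaly decays as exp(−t/τ) with τ = M/F = 1914/48910 = 0.03913 yr.
exp(−t/τ) = 0.07 ⇒ t = −τ ln(0.07) = 0.03913 × 2.659 = 0.1041 yr.

0.104 yr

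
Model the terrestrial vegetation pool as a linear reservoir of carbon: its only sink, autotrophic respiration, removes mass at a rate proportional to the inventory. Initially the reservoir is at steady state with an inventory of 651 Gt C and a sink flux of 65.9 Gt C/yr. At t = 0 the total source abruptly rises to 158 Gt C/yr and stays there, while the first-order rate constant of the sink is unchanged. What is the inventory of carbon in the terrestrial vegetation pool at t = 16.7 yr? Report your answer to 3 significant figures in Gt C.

1390 Gt C

τ = M₀/F₀ = 651/65.9 = 9.879 yr; rate constant k = 1/τ.
New steady state M_∞ = F₁/k = F₁·τ = 158 × 9.879 = 1560.8 Gt C.
M(t) = M_∞ + (M₀ − M_∞)·e^(−t/τ); t/τ = 16.7/9.879 = 1.691, so e^(−t/τ) = 0.1844.
M(t) = 1560.8 − 909.8 × 0.1844 = 1393.0 Gt C.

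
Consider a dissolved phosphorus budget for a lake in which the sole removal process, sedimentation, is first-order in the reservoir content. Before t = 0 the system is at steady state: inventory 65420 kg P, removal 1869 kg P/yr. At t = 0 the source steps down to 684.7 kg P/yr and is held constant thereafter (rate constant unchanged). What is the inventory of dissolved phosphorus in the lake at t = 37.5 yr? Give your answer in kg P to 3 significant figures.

τ = M₀/F₀ = 65420/1869 = 35.00 yr; rate constant k = 1/τ.
New steady state M_∞ = F₁/k = F₁·τ = 684.7 × 35.00 = 23966 kg P.
M(t) = M_∞ + (M₀ − M_∞)·e^(−t/τ); t/τ = 37.5/35.00 = 1.071, so e^(−t/τ) = 0.3425.
M(t) = 23966 + 41450 × 0.3425 = 38166 kg P.

38200 kg P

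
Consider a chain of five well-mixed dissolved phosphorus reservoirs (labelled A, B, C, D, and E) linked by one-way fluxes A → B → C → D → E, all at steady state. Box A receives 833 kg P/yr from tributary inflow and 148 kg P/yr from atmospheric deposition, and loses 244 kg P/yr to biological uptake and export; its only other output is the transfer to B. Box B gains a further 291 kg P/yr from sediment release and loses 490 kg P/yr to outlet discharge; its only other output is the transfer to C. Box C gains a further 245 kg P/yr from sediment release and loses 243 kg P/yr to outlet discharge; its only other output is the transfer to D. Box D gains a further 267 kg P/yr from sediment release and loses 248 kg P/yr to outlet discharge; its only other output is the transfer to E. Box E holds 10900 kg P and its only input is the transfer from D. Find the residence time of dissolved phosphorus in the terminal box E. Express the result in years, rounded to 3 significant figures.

19.5 yr

Box A: F(A→B) = (833 + 148) − 244 = 737.00 kg P/yr.
Box B: F(B→C) = (737.00 + 291) − 490 = 538.00 kg P/yr.
Box C: F(C→D) = (538.00 + 245) − 243 = 540.00 kg P/yr.
Box D: F(D→E) = (540.00 + 267) − 248 = 559.00 kg P/yr.
Box E throughput = its input = 559.00 kg P/yr; τ = 10900 / 559.00 = 19.50 yr.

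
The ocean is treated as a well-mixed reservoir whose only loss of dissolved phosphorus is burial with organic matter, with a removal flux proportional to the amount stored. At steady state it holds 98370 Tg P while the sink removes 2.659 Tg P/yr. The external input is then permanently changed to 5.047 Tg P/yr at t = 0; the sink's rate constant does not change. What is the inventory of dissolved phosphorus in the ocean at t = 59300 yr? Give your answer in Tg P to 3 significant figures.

τ = M₀/F₀ = 98370/2.659 = 37000 yr; rate constant k = 1/τ.
New steady state M_∞ = F₁/k = F₁·τ = 5.047 × 37000 = 186710 Tg P.
M(t) = M_∞ + (M₀ − M_∞)·e^(−t/τ); t/τ = 59300/37000 = 1.603, so e^(−t/τ) = 0.2013.
M(t) = 186710 − 88340 × 0.2013 = 168930 Tg P.

169000 Tg P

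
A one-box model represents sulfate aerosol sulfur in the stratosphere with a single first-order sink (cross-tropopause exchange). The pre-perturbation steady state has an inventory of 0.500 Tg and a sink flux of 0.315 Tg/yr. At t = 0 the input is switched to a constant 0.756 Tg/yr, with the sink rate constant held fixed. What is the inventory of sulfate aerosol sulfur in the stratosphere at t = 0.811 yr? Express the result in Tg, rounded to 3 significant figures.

τ = M₀/F₀ = 0.500/0.315 = 1.587 yr; rate constant k = 1/τ.
New steady state M_∞ = F₁/k = F₁·τ = 0.756 × 1.587 = 1.2000 Tg.
M(t) = M_∞ + (M₀ − M_∞)·e^(−t/τ); t/τ = 0.811/1.587 = 0.5109, so e^(−t/τ) = 0.5999.
M(t) = 1.2000 − 0.7000 × 0.5999 = 0.78004 Tg.

0.780 Tg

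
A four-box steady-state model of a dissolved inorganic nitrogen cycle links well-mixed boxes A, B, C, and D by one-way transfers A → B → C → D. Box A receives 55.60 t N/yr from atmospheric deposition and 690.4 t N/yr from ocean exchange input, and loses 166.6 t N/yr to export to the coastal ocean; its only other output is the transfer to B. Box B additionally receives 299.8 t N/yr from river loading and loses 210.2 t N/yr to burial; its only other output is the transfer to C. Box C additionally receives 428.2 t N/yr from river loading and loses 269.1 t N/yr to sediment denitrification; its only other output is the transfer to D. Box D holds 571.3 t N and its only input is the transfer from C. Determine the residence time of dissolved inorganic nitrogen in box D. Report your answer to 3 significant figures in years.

Box A: F(A→B) = (55.60 + 690.4) − 166.6 = 579.40 t N/yr.
Box B: F(B→C) = (579.40 + 299.8) − 210.2 = 669.00 t N/yr.
Box C: F(C→D) = (669.00 + 428.2) − 269.1 = 828.10 t N/yr.
Box D throughput = its input = 828.10 t N/yr; τ = 571.3 / 828.10 = 0.6899 yr.

0.690 yr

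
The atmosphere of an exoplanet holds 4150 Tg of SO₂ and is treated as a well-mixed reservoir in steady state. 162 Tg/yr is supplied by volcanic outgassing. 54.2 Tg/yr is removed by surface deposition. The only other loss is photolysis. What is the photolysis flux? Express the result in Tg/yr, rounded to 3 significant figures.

108 Tg/yr

At steady state ΣF_in = ΣF_out.
ΣF_in = 162.00 Tg/yr.
Photolysis flux = ΣF_in − (54.2) = 162.00 − 54.20 = 107.8 Tg/yr.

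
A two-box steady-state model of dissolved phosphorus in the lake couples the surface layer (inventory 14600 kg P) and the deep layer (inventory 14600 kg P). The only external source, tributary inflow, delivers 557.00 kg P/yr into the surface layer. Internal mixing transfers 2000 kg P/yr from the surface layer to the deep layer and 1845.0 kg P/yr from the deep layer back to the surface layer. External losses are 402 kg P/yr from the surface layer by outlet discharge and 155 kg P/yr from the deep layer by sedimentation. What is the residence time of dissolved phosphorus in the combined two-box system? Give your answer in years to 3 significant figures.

Treat the two boxes together as one reservoir: the mixing fluxes between them are internal recycling, so τ = ΣM / Σ(external losses).
M_total = 14600 + 14600 = 29200 kg P.
ΣF_external_out = 402 + 155 = 557.00 kg P/yr.
τ = M_total / ΣF_ext = 29200 / 557.00 = 52.42 yr.

52.4 yr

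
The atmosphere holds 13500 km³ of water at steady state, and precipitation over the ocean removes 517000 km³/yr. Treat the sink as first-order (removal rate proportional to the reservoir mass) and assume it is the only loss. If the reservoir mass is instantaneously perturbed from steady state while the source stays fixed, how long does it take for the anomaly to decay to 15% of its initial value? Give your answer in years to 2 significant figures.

0.050 yr

For a linear reservoir the anomaly decays as exp(−t/τ) with τ = M/F = 13500/517000 = 0.02611 yr.
exp(−t/τ) = 0.15 ⇒ t = −τ ln(0.15) = 0.02611 × 1.897 = 0.04954 yr.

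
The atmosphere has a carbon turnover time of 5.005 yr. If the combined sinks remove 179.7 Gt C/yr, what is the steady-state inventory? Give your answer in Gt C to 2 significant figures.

τ = M/F ⇒ M = τ × F = 5.005 × 179.7 = 899.4 Gt C.

900 Gt C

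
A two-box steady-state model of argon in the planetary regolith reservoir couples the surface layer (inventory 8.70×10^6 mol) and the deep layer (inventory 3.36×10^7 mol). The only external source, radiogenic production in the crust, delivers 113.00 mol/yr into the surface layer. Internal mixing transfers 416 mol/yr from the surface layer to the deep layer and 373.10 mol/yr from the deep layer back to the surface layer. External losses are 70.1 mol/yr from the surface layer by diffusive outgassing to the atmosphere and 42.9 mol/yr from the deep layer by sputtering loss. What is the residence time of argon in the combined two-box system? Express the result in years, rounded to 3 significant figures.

374000 yr

Treat the two boxes together as one reservoir: the mixing fluxes between them are internal recycling, so τ = ΣM / Σ(external losses).
M_total = 8.70×10^6 + 3.36×10^7 = 4.2300×10^7 mol.
ΣF_external_out = 70.1 + 42.9 = 113.00 mol/yr.
τ = M_total / ΣF_ext = 4.2300×10^7 / 113.00 = 374300 yr.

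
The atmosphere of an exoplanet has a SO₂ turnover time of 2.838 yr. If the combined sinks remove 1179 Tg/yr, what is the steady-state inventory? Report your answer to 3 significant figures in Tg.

3350 Tg

τ = M/F ⇒ M = τ × F = 2.838 × 1179 = 3346 Tg.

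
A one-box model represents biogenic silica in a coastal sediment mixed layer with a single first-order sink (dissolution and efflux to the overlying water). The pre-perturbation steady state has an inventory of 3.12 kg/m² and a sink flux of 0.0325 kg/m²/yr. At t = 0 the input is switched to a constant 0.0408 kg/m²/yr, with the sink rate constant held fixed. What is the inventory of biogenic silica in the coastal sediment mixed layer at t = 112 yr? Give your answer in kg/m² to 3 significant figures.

Residence time τ = M₀/F₀ = 96.00 yr. The eventual steady state is M_∞ = M₀·(F₁/F₀) = 3.12 × 0.0408/0.0325 = 3.9168 kg/m².
The anomaly ΔM(t) = M(t) − M_∞ decays as ΔM₀·e^(−t/τ) with ΔM₀ = 3.12 − 3.9168 = −0.7968 kg/m².
At t = 112 yr, e^(−t/τ) = e^(−1.167) = 0.3114, so ΔM = −0.2481 kg/m² and M = 3.9168 − 0.2481 = 3.6687 kg/m².

3.67 kg/m²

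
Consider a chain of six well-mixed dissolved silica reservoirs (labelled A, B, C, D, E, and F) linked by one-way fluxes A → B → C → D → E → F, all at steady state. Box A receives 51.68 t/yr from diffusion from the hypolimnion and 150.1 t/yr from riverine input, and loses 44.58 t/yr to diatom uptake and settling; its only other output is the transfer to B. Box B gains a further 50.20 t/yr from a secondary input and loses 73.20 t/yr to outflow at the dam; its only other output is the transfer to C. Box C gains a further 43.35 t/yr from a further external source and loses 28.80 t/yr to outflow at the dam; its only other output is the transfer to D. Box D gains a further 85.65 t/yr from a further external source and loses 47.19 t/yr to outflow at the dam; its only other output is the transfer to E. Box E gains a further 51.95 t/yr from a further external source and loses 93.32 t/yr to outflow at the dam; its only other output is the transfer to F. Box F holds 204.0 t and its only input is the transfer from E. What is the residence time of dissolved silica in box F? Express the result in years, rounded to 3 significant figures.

1.40 yr

Box A: F(A→B) = (51.68 + 150.1) − 44.58 = 157.20 t/yr.
Box B: F(B→C) = (157.20 + 50.20) − 73.20 = 134.20 t/yr.
Box C: F(C→D) = (134.20 + 43.35) − 28.80 = 148.75 t/yr.
Box D: F(D→E) = (148.75 + 85.65) − 47.19 = 187.21 t/yr.
Box E: F(E→F) = (187.21 + 51.95) − 93.32 = 145.84 t/yr.
Box F throughput = its input = 145.84 t/yr; τ = 204.0 / 145.84 = 1.399 yr.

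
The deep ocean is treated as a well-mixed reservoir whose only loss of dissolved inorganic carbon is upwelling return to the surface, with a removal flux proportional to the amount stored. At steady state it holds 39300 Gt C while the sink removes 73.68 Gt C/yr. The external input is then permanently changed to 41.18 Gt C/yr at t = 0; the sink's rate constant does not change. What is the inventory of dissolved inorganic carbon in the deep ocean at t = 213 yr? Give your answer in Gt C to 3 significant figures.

Residence time τ = M₀/F₀ = 533.4 yr. The eventual steady state is M_∞ = M₀·(F₁/F₀) = 39300 × 41.18/73.68 = 21965 Gt C.
The anomaly ΔM(t) = M(t) − M_∞ decays as ΔM₀·e^(−t/τ) with ΔM₀ = 39300 − 21965 = 17340 Gt C.
At t = 213 yr, e^(−t/τ) = e^(−0.3993) = 0.6708, so ΔM = 11630 Gt C and M = 21965 + 11630 = 33593 Gt C.

33600 Gt C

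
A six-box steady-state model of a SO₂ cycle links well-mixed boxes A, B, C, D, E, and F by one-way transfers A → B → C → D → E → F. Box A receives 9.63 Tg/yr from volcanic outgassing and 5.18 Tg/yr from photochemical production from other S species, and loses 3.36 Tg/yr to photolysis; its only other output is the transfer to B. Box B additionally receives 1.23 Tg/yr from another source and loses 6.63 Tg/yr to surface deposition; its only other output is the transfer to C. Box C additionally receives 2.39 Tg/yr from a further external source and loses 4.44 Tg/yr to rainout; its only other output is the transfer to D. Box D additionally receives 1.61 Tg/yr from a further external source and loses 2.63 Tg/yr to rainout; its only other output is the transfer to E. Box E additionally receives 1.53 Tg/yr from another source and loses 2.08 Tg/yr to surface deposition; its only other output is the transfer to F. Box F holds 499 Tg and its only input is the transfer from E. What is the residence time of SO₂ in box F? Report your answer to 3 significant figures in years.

Box A: F(A→B) = (9.63 + 5.18) − 3.36 = 11.450 Tg/yr.
Box B: F(B→C) = (11.450 + 1.23) − 6.63 = 6.0500 Tg/yr.
Box C: F(C→D) = (6.0500 + 2.39) − 4.44 = 4.0000 Tg/yr.
Box D: F(D→E) = (4.0000 + 1.61) − 2.63 = 2.9800 Tg/yr.
Box E: F(E→F) = (2.9800 + 1.53) − 2.08 = 2.4300 Tg/yr.
Box F throughput = its input = 2.4300 Tg/yr; τ = 499 / 2.4300 = 205.3 yr.

205 yr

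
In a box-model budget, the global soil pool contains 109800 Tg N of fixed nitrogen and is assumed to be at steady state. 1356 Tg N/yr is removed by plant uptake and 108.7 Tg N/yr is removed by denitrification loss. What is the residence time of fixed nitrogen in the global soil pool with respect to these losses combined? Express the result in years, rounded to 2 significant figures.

Total removal = 1356 + 108.7 = 1464.7 Tg N/yr.
τ = M / ΣF_out = 109800 / 1464.7 = 74.96 yr.

75 yr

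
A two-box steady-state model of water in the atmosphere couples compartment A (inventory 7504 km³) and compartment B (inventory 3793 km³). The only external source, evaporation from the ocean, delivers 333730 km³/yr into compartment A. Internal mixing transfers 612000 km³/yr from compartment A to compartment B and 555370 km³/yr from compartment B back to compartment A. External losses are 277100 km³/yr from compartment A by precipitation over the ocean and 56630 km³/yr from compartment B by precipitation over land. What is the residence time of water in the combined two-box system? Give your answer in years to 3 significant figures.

Treat the two boxes together as one reservoir: the mixing fluxes between them are internal recycling, so τ = ΣM / Σ(external losses).
M_total = 7504 + 3793 = 11297 km³.
ΣF_external_out = 277100 + 56630 = 333730 km³/yr.
τ = M_total / ΣF_ext = 11297 / 333730 = 0.03385 yr.

0.0339 yr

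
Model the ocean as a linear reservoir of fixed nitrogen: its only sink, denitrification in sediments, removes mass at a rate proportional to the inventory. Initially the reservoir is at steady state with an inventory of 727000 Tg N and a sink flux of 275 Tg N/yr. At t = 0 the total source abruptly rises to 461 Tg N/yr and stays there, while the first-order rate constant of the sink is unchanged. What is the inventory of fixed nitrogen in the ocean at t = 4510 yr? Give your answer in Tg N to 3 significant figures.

τ = M₀/F₀ = 727000/275 = 2644 yr; rate constant k = 1/τ.
New steady state M_∞ = F₁/k = F₁·τ = 461 × 2644 = 1.2187×10^6 Tg N.
M(t) = M_∞ + (M₀ − M_∞)·e^(−t/τ); t/τ = 4510/2644 = 1.706, so e^(−t/τ) = 0.1816.
M(t) = 1.2187×10^6 − 491700 × 0.1816 = 1.1294×10^6 Tg N.

1.13×10^6 Tg N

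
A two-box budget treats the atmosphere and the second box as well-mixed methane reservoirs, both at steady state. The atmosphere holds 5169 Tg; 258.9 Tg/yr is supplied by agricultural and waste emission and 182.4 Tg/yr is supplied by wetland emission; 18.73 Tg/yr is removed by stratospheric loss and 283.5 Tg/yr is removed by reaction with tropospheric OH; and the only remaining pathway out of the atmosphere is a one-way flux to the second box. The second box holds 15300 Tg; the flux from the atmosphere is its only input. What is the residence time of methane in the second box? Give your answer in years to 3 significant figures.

Balance the atmosphere: ΣF_in = 258.9 + 182.4 = 441.30 Tg/yr.
Flux to the second box = ΣF_in − (18.73 + 283.5) = 139.07 Tg/yr.
At steady state the output of the second box equals its input, 139.07 Tg/yr.
τ = M / F = 15300 / 139.07 = 110.0 yr.

110 yr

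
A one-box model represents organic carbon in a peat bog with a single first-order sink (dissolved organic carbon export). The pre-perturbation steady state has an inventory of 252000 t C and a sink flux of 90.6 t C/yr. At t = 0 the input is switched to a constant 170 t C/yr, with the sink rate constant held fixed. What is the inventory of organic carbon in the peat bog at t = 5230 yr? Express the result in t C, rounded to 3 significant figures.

439000 t C

τ = M₀/F₀ = 252000/90.6 = 2781 yr; rate constant k = 1/τ.
New steady state M_∞ = F₁/k = F₁·τ = 170 × 2781 = 472850 t C.
M(t) = M_∞ + (M₀ − M_∞)·e^(−t/τ); t/τ = 5230/2781 = 1.880, so e^(−t/τ) = 0.1525.
M(t) = 472850 − 220800 × 0.1525 = 439160 t C.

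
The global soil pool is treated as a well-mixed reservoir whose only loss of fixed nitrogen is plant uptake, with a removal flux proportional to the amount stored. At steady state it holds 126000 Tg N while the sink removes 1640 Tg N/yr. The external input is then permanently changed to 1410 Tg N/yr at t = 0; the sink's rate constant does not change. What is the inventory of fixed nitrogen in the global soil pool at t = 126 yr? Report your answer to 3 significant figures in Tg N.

Residence time τ = M₀/F₀ = 76.83 yr. The eventual steady state is M_∞ = M₀·(F₁/F₀) = 126000 × 1410/1640 = 108330 Tg N.
The anomaly ΔM(t) = M(t) − M_∞ decays as ΔM₀·e^(−t/τ) with ΔM₀ = 126000 − 108330 = 17670 Tg N.
At t = 126 yr, e^(−t/τ) = e^(−1.640) = 0.1940, so ΔM = 3428 Tg N and M = 108330 + 3428 = 111760 Tg N.

112000 Tg N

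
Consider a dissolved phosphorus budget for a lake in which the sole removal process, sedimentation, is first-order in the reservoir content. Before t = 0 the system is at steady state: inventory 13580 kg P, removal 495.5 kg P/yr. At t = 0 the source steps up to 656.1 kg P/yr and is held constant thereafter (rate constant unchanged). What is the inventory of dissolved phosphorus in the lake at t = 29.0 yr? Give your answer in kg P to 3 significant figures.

16500 kg P

The sink rate constant is k = F₀/M₀ = 495.5/13580 = 0.03649 yr⁻¹.
Solving dM/dt = F₁ − kM with M(0) = M₀ gives M(t) = F₁/k + (M₀ − F₁/k)·e^(−kt).
F₁/k = 656.1/0.03649 = 17982 kg P; kt = 0.03649 × 29.0 = 1.058, e^(−kt) = 0.3471.
M(29.0) = 17982 + (13580 − 17982) × 0.3471 = 17982 − 1528 = 16454 kg P.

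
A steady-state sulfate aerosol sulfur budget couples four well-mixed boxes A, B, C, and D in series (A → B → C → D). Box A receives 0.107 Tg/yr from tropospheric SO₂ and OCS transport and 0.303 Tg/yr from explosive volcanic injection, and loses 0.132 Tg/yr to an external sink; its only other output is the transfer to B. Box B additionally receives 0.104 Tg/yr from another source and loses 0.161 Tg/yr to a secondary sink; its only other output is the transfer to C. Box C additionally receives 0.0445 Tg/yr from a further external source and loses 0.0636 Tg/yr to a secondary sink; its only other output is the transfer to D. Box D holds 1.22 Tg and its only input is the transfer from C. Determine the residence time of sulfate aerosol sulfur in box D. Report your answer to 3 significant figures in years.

6.04 yr

Box A: F(A→B) = (0.107 + 0.303) − 0.132 = 0.27800 Tg/yr.
Box B: F(B→C) = (0.27800 + 0.104) − 0.161 = 0.22100 Tg/yr.
Box C: F(C→D) = (0.22100 + 0.0445) − 0.0636 = 0.20190 Tg/yr.
Box D throughput = its input = 0.20190 Tg/yr; τ = 1.22 / 0.20190 = 6.043 yr.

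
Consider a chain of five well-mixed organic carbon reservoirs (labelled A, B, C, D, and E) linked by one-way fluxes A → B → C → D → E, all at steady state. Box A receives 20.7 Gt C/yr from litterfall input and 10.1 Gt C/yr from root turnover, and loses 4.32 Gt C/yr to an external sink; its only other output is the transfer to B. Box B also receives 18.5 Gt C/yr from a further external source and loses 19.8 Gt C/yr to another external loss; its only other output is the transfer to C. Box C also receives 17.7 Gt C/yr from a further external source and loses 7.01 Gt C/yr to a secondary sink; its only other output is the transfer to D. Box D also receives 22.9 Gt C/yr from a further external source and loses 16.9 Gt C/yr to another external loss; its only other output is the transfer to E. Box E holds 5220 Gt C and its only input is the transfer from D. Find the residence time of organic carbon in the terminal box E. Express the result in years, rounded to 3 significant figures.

125 yr

Box A: F(A→B) = (20.7 + 10.1) − 4.32 = 26.480 Gt C/yr.
Box B: F(B→C) = (26.480 + 18.5) − 19.8 = 25.180 Gt C/yr.
Box C: F(C→D) = (25.180 + 17.7) − 7.01 = 35.870 Gt C/yr.
Box D: F(D→E) = (35.870 + 22.9) − 16.9 = 41.870 Gt C/yr.
Box E throughput = its input = 41.870 Gt C/yr; τ = 5220 / 41.870 = 124.7 yr.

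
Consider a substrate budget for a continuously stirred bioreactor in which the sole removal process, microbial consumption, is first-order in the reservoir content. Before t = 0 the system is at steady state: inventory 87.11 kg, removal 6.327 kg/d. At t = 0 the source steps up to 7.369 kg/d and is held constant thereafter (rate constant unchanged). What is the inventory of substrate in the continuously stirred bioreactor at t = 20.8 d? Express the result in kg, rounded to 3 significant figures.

The sink rate constant is k = F₀/M₀ = 6.327/87.11 = 0.07263 d⁻¹.
Solving dM/dt = F₁ − kM with M(0) = M₀ gives M(t) = F₁/k + (M₀ − F₁/k)·e^(−kt).
F₁/k = 7.369/0.07263 = 101.46 kg; kt = 0.07263 × 20.8 = 1.511, e^(−kt) = 0.2207.
M(20.8) = 101.46 + (87.11 − 101.46) × 0.2207 = 101.46 − 3.167 = 98.289 kg.

98.3 kg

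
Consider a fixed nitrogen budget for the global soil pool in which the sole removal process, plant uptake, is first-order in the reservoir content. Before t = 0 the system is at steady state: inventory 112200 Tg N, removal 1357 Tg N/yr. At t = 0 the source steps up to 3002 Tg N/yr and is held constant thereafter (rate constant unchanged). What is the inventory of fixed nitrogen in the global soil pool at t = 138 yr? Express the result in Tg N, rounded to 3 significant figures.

τ = M₀/F₀ = 112200/1357 = 82.68 yr; rate constant k = 1/τ.
New steady state M_∞ = F₁/k = F₁·τ = 3002 × 82.68 = 248210 Tg N.
M(t) = M_∞ + (M₀ − M_∞)·e^(−t/τ); t/τ = 138/82.68 = 1.669, so e^(−t/τ) = 0.1884.
M(t) = 248210 − 136000 × 0.1884 = 222580 Tg N.

223000 Tg N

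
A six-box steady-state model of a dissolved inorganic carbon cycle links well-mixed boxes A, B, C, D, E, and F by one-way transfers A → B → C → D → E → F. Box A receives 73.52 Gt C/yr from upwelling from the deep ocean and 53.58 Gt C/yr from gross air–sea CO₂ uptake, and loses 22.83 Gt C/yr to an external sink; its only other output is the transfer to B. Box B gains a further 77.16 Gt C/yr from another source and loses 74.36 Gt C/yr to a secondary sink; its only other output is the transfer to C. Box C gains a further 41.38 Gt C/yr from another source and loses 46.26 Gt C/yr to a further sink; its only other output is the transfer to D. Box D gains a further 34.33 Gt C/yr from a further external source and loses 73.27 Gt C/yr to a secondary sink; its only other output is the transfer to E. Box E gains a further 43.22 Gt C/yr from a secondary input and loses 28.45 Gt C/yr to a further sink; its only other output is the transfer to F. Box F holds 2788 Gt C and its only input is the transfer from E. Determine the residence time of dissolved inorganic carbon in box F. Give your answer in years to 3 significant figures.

Box A: F(A→B) = (73.52 + 53.58) − 22.83 = 104.27 Gt C/yr.
Box B: F(B→C) = (104.27 + 77.16) − 74.36 = 107.07 Gt C/yr.
Box C: F(C→D) = (107.07 + 41.38) − 46.26 = 102.19 Gt C/yr.
Box D: F(D→E) = (102.19 + 34.33) − 73.27 = 63.250 Gt C/yr.
Box E: F(E→F) = (63.250 + 43.22) − 28.45 = 78.020 Gt C/yr.
Box F throughput = its input = 78.020 Gt C/yr; τ = 2788 / 78.020 = 35.73 yr.

35.7 yr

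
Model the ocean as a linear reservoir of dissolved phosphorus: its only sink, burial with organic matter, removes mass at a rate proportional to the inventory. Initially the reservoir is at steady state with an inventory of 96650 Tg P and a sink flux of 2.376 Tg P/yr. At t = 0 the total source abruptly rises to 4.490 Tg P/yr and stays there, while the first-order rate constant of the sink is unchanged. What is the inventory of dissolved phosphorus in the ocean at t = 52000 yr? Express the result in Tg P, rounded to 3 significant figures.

The sink rate constant is k = F₀/M₀ = 2.376/96650 = 2.458×10^-5 yr⁻¹.
Solving dM/dt = F₁ − kM with M(0) = M₀ gives M(t) = F₁/k + (M₀ − F₁/k)·e^(−kt).
F₁/k = 4.490/2.458×10^-5 = 182640 Tg P; kt = 2.458×10^-5 × 52000 = 1.278, e^(−kt) = 0.2785.
M(52000) = 182640 + (96650 − 182640) × 0.2785 = 182640 − 23950 = 158690 Tg P.

159000 Tg P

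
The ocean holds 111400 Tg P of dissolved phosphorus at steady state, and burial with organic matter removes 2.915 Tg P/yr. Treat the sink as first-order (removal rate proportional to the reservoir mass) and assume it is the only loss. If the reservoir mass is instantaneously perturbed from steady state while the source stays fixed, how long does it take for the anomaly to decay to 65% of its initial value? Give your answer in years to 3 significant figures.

16500 yr

For a linear reservoir the anomaly decays as exp(−t/τ) with τ = M/F = 111400/2.915 = 38220 yr.
exp(−t/τ) = 0.65 ⇒ t = −τ ln(0.65) = 38220 × 0.4308 = 16460 yr.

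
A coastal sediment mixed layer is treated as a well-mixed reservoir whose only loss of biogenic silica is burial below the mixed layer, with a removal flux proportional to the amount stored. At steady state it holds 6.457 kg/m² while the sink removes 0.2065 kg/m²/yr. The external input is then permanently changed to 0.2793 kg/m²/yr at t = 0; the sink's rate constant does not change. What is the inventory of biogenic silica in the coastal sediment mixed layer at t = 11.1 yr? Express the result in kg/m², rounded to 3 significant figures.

The sink rate constant is k = F₀/M₀ = 0.2065/6.457 = 0.03198 yr⁻¹.
Solving dM/dt = F₁ − kM with M(0) = M₀ gives M(t) = F₁/k + (M₀ − F₁/k)·e^(−kt).
F₁/k = 0.2793/0.03198 = 8.7334 kg/m²; kt = 0.03198 × 11.1 = 0.3550, e^(−kt) = 0.7012.
M(11.1) = 8.7334 + (6.457 − 8.7334) × 0.7012 = 8.7334 − 1.596 = 7.1372 kg/m².

7.14 kg/m²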